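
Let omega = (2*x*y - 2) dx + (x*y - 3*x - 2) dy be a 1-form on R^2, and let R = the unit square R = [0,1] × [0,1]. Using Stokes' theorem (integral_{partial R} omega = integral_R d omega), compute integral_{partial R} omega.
integral_(partial R) omega = -7/2

Stokes: integral_partial_R omega = integral_R d omega with d omega = (∂Q/∂x - ∂P/∂y) dx ∧ dy.
  ∂Q/∂x = y - 3
  ∂P/∂y = 2*x
  integrand = ∂Q/∂x - ∂P/∂y = -2*x + y - 3.
Integrating over R: integral_0^1 integral_0^1 (-2*x + y - 3) dx dy = -7/2.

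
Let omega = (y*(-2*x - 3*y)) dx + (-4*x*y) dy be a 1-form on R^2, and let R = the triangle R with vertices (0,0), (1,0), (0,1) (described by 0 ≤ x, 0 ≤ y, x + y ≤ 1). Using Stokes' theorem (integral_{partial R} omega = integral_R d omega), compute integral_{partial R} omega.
integral_(partial R) omega = 2/3

Stokes: integral_partial_R omega = integral_R d omega with d omega = (∂Q/∂x - ∂P/∂y) dx ∧ dy.
  ∂Q/∂x = -4*y
  ∂P/∂y = -2*x - 6*y
  integrand = ∂Q/∂x - ∂P/∂y = 2*x + 2*y.
Integrating over R: integral_0^1 integral_0^{1-x} (2*x + 2*y) dy dx = 2/3.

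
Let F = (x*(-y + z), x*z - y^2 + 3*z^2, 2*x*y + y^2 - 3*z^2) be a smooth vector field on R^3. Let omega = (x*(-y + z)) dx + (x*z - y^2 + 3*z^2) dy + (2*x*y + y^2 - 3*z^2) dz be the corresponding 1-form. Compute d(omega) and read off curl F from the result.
d(omega) = (x + 2*y - 6*z) dy ∧ dz + (x - 2*y) dz ∧ dx + (x + z) dx ∧ dy; curl F = (x + 2*y - 6*z, x - 2*y, x + z)

d omega = sum_{i<j} (∂f_j/∂x_i - ∂f_i/∂x_j) dx_i ∧ dx_j. Under the identification (dy ∧ dz, dz ∧ dx, dx ∧ dy) ↔ (e_x, e_y, e_z), the coefficients are exactly the components of curl F. Compute:
  ∂R/∂y - ∂Q/∂z = (2*x + 2*y) - (x + 6*z) = x + 2*y - 6*z
  ∂P/∂z - ∂R/∂x = (x) - (2*y) = x - 2*y
  ∂Q/∂x - ∂P/∂y = (z) - (-x) = x + z.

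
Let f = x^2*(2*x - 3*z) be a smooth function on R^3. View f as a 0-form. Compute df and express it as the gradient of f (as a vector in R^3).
df = (6*x*(x - z)) dx + (0) dy + (-3*x^2) dz; grad f = (6*x*(x - z), 0, -3*x^2)

For a 0-form f, d f = (∂f/∂x) dx + (∂f/∂y) dy + (∂f/∂z) dz. The components of the vector representation are exactly the entries of grad f in Cartesian coordinates:
  ∂f/∂x = 6*x*(x - z)
  ∂f/∂y = 0
  ∂f/∂z = -3*x^2.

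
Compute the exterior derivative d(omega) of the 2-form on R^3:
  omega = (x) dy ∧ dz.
d(omega) = (1) dx ∧ dy ∧ dz

For a 2-form omega = sum_{i<j} g_{ij} dx_i ∧ dx_j, the exterior derivative is
  d(omega) = sum_{i<j} d(g_{ij}) ∧ dx_i ∧ dx_j = sum_{i<j, k} (∂g_{ij}/∂x_k) dx_k ∧ dx_i ∧ dx_j.
Expand each term, using dx_k ∧ dx_i ∧ dx_j = sgn(permutation) dx_{(a)} ∧ dx_{(b)} ∧ dx_{(c)} with (a < b < c) sorted:
  d(x) includes (∂/∂x)(x) dx = (1) dx, which multiplied by dy ∧ dz gives (1) dx ∧ dy ∧ dz
Collecting like 3-forms: d(omega) = (1) dx ∧ dy ∧ dz.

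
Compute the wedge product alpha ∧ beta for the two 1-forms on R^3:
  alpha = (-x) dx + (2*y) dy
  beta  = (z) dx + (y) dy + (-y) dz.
alpha ∧ beta = (-y*(x + 2*z)) dx ∧ dy + (x*y) dx ∧ dz + (-2*y^2) dy ∧ dz

Distribute the wedge, using dx_i ∧ dx_j = -dx_j ∧ dx_i and dx_i ∧ dx_i = 0. For each pair (i, j) with i < j, the coefficient of dx_i ∧ dx_j in alpha ∧ beta is (alpha_i * beta_j - alpha_j * beta_i). Collecting: alpha ∧ beta = (-y*(x + 2*z)) dx ∧ dy + (x*y) dx ∧ dz + (-2*y^2) dy ∧ dz.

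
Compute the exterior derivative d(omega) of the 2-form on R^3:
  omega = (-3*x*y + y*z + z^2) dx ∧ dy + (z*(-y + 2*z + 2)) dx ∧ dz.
d(omega) = (y + 3*z) dx ∧ dy ∧ dz

For a 2-form omega = sum_{i<j} g_{ij} dx_i ∧ dx_j, the exterior derivative is
  d(omega) = sum_{i<j} d(g_{ij}) ∧ dx_i ∧ dx_j = sum_{i<j, k} (∂g_{ij}/∂x_k) dx_k ∧ dx_i ∧ dx_j.
Expand each term, using dx_k ∧ dx_i ∧ dx_j = sgn(permutation) dx_{(a)} ∧ dx_{(b)} ∧ dx_{(c)} with (a < b < c) sorted:
  d(-3*x*y + y*z + z^2) includes (∂/∂z)(-3*x*y + y*z + z^2) dz = (y + 2*z) dz, which multiplied by dx ∧ dy gives (y + 2*z) dx ∧ dy ∧ dz
  d(z*(-y + 2*z + 2)) includes (∂/∂y)(z*(-y + 2*z + 2)) dy = (-z) dy, which multiplied by dx ∧ dz gives (z) dx ∧ dy ∧ dz
Collecting like 3-forms: d(omega) = (y + 3*z) dx ∧ dy ∧ dz.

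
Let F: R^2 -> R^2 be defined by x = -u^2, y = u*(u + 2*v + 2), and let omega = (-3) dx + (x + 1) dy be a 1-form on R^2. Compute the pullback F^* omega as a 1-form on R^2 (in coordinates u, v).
F^* omega = (-2*u^3 - 2*u^2*v - 2*u^2 + 8*u + 2*v + 2) du + (2*u*(1 - u^2)) dv

Using F^*(f dg) = (f ∘ F) d(g ∘ F), substitute each coordinate x_i by F_i(u, v) in f_i, and replace dx_i by d F_i = (∂F_i/∂u) du + (∂F_i/∂v) dv.
  For the x component: f_1(F) = -3; d F_1 = (-2*u) du + (0) dv
  For the y component: f_2(F) = 1 - u^2; d F_2 = (2*u + 2*v + 2) du + (2*u) dv
Combining and collecting du, dv coefficients:
  coeff of du: -2*u^3 - 2*u^2*v - 2*u^2 + 8*u + 2*v + 2
  coeff of dv: 2*u*(1 - u^2)
F^* omega = (-2*u^3 - 2*u^2*v - 2*u^2 + 8*u + 2*v + 2) du + (2*u*(1 - u^2)) dv.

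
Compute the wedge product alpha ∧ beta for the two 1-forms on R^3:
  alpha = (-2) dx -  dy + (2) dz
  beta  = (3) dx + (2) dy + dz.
alpha ∧ beta = (-1) dx ∧ dy + (-8) dx ∧ dz + (-5) dy ∧ dz

Distribute the wedge, using dx_i ∧ dx_j = -dx_j ∧ dx_i and dx_i ∧ dx_i = 0. For each pair (i, j) with i < j, the coefficient of dx_i ∧ dx_j in alpha ∧ beta is (alpha_i * beta_j - alpha_j * beta_i). Collecting: alpha ∧ beta = (-1) dx ∧ dy + (-8) dx ∧ dz + (-5) dy ∧ dz.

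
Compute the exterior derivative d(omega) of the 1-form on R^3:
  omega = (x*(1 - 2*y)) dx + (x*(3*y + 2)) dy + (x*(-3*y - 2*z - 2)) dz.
d(omega) = (2*x + 3*y + 2) dx ∧ dy + (-3*y - 2*z - 2) dx ∧ dz + (-3*x) dy ∧ dz

For a 1-form omega = sum_i f_i dx_i, the exterior derivative is
  d(omega) = sum_{i < j} (∂f_j/∂x_i - ∂f_i/∂x_j) dx_i ∧ dx_j.
  coefficient of dx ∧ dy: ∂f_2/∂x - ∂f_1/∂y = ∂(x*(3*y + 2))/∂x - ∂(x*(1 - 2*y))/∂y = 2*x + 3*y + 2
  coefficient of dx ∧ dz: ∂f_3/∂x - ∂f_1/∂z = ∂(x*(-3*y - 2*z - 2))/∂x - ∂(x*(1 - 2*y))/∂z = -3*y - 2*z - 2
  coefficient of dy ∧ dz: ∂f_3/∂y - ∂f_2/∂z = ∂(x*(-3*y - 2*z - 2))/∂y - ∂(x*(3*y + 2))/∂z = -3*x
Assembling: d(omega) = (2*x + 3*y + 2) dx ∧ dy + (-3*y - 2*z - 2) dx ∧ dz + (-3*x) dy ∧ dz.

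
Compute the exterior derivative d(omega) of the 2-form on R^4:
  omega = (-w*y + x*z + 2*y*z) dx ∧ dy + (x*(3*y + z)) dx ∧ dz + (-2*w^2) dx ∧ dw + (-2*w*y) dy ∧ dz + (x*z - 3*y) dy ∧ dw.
d(omega) = (-2*x + 2*y) dx ∧ dy ∧ dz + (-y + z) dx ∧ dy ∧ dw + (-x - 2*y) dy ∧ dz ∧ dw

For a 2-form omega = sum_{i<j} g_{ij} dx_i ∧ dx_j, the exterior derivative is
  d(omega) = sum_{i<j} d(g_{ij}) ∧ dx_i ∧ dx_j = sum_{i<j, k} (∂g_{ij}/∂x_k) dx_k ∧ dx_i ∧ dx_j.
Expand each term, using dx_k ∧ dx_i ∧ dx_j = sgn(permutation) dx_{(a)} ∧ dx_{(b)} ∧ dx_{(c)} with (a < b < c) sorted:
  d(-w*y + x*z + 2*y*z) includes (∂/∂z)(-w*y + x*z + 2*y*z) dz = (x + 2*y) dz, which multiplied by dx ∧ dy gives (x + 2*y) dx ∧ dy ∧ dz
  d(-w*y + x*z + 2*y*z) includes (∂/∂w)(-w*y + x*z + 2*y*z) dw = (-y) dw, which multiplied by dx ∧ dy gives (-y) dx ∧ dy ∧ dw
  d(x*(3*y + z)) includes (∂/∂y)(x*(3*y + z)) dy = (3*x) dy, which multiplied by dx ∧ dz gives (-3*x) dx ∧ dy ∧ dz
  d(-2*w*y) includes (∂/∂w)(-2*w*y) dw = (-2*y) dw, which multiplied by dy ∧ dz gives (-2*y) dy ∧ dz ∧ dw
  d(x*z - 3*y) includes (∂/∂x)(x*z - 3*y) dx = (z) dx, which multiplied by dy ∧ dw gives (z) dx ∧ dy ∧ dw
  d(x*z - 3*y) includes (∂/∂z)(x*z - 3*y) dz = (x) dz, which multiplied by dy ∧ dw gives (-x) dy ∧ dz ∧ dw
Collecting like 3-forms: d(omega) = (-2*x + 2*y) dx ∧ dy ∧ dz + (-y + z) dx ∧ dy ∧ dw + (-x - 2*y) dy ∧ dz ∧ dw.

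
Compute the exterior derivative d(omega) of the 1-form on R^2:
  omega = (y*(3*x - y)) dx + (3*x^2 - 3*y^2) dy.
d(omega) = (3*x + 2*y) dx ∧ dy

For a 1-form omega = sum_i f_i dx_i, the exterior derivative is
  d(omega) = sum_{i < j} (∂f_j/∂x_i - ∂f_i/∂x_j) dx_i ∧ dx_j.
  coefficient of dx ∧ dy: ∂f_2/∂x - ∂f_1/∂y = ∂(3*x^2 - 3*y^2)/∂x - ∂(y*(3*x - y))/∂y = 3*x + 2*y
Assembling: d(omega) = (3*x + 2*y) dx ∧ dy.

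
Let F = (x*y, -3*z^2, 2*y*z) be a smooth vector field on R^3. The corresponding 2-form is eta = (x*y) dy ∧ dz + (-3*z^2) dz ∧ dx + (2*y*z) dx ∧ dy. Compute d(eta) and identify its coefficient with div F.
d(eta) = (3*y) dx ∧ dy ∧ dz; div F = 3*y

For a 2-form in R^3 of the form above, applying d gives a 3-form with coefficient ∂P/∂x + ∂Q/∂y + ∂R/∂z:
  ∂P/∂x = y
  ∂Q/∂y = 0
  ∂R/∂z = 2*y
Sum = 3*y, which is exactly div F.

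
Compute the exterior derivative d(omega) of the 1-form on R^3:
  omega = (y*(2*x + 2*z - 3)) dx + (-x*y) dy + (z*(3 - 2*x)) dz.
d(omega) = (-2*x - y - 2*z + 3) dx ∧ dy + (-2*y - 2*z) dx ∧ dz

For a 1-form omega = sum_i f_i dx_i, the exterior derivative is
  d(omega) = sum_{i < j} (∂f_j/∂x_i - ∂f_i/∂x_j) dx_i ∧ dx_j.
  coefficient of dx ∧ dy: ∂f_2/∂x - ∂f_1/∂y = ∂(-x*y)/∂x - ∂(y*(2*x + 2*z - 3))/∂y = -2*x - y - 2*z + 3
  coefficient of dx ∧ dz: ∂f_3/∂x - ∂f_1/∂z = ∂(z*(3 - 2*x))/∂x - ∂(y*(2*x + 2*z - 3))/∂z = -2*y - 2*z
Assembling: d(omega) = (-2*x - y - 2*z + 3) dx ∧ dy + (-2*y - 2*z) dx ∧ dz.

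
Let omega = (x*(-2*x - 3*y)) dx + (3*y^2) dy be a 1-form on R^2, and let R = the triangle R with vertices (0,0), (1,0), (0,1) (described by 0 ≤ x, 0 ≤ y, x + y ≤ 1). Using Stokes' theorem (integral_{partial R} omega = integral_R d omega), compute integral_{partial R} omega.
integral_(partial R) omega = 1/2

Stokes: integral_partial_R omega = integral_R d omega with d omega = (∂Q/∂x - ∂P/∂y) dx ∧ dy.
  ∂Q/∂x = 0
  ∂P/∂y = -3*x
  integrand = ∂Q/∂x - ∂P/∂y = 3*x.
Integrating over R: integral_0^1 integral_0^{1-x} (3*x) dy dx = 1/2.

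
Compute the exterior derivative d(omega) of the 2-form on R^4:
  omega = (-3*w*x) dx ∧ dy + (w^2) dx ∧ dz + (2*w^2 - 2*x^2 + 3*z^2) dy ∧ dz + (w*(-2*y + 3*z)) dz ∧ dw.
d(omega) = (-3*x) dx ∧ dy ∧ dw + (2*w) dx ∧ dz ∧ dw + (-4*x) dx ∧ dy ∧ dz + (2*w) dy ∧ dz ∧ dw

For a 2-form omega = sum_{i<j} g_{ij} dx_i ∧ dx_j, the exterior derivative is
  d(omega) = sum_{i<j} d(g_{ij}) ∧ dx_i ∧ dx_j = sum_{i<j, k} (∂g_{ij}/∂x_k) dx_k ∧ dx_i ∧ dx_j.
Expand each term, using dx_k ∧ dx_i ∧ dx_j = sgn(permutation) dx_{(a)} ∧ dx_{(b)} ∧ dx_{(c)} with (a < b < c) sorted:
  d(-3*w*x) includes (∂/∂w)(-3*w*x) dw = (-3*x) dw, which multiplied by dx ∧ dy gives (-3*x) dx ∧ dy ∧ dw
  d(w^2) includes (∂/∂w)(w^2) dw = (2*w) dw, which multiplied by dx ∧ dz gives (2*w) dx ∧ dz ∧ dw
  d(2*w^2 - 2*x^2 + 3*z^2) includes (∂/∂x)(2*w^2 - 2*x^2 + 3*z^2) dx = (-4*x) dx, which multiplied by dy ∧ dz gives (-4*x) dx ∧ dy ∧ dz
  d(2*w^2 - 2*x^2 + 3*z^2) includes (∂/∂w)(2*w^2 - 2*x^2 + 3*z^2) dw = (4*w) dw, which multiplied by dy ∧ dz gives (4*w) dy ∧ dz ∧ dw
  d(w*(-2*y + 3*z)) includes (∂/∂y)(w*(-2*y + 3*z)) dy = (-2*w) dy, which multiplied by dz ∧ dw gives (-2*w) dy ∧ dz ∧ dw
Collecting like 3-forms: d(omega) = (-3*x) dx ∧ dy ∧ dw + (2*w) dx ∧ dz ∧ dw + (-4*x) dx ∧ dy ∧ dz + (2*w) dy ∧ dz ∧ dw.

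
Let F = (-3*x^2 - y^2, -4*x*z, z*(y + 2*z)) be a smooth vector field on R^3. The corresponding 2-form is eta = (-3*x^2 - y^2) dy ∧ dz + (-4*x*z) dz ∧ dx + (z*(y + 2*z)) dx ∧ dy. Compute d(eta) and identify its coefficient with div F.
d(eta) = (-6*x + y + 4*z) dx ∧ dy ∧ dz; div F = -6*x + y + 4*z

For a 2-form in R^3 of the form above, applying d gives a 3-form with coefficient ∂P/∂x + ∂Q/∂y + ∂R/∂z:
  ∂P/∂x = -6*x
  ∂Q/∂y = 0
  ∂R/∂z = y + 4*z
Sum = -6*x + y + 4*z, which is exactly div F.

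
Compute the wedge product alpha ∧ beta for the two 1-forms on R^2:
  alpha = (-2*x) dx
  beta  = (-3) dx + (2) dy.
alpha ∧ beta = (-4*x) dx ∧ dy

Distribute the wedge, using dx_i ∧ dx_j = -dx_j ∧ dx_i and dx_i ∧ dx_i = 0. For each pair (i, j) with i < j, the coefficient of dx_i ∧ dx_j in alpha ∧ beta is (alpha_i * beta_j - alpha_j * beta_i). Collecting: alpha ∧ beta = (-4*x) dx ∧ dy.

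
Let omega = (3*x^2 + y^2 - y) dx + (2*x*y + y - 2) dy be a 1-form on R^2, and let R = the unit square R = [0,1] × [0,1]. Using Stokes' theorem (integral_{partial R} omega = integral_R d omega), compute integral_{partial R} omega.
integral_(partial R) omega = 1

Stokes: integral_partial_R omega = integral_R d omega with d omega = (∂Q/∂x - ∂P/∂y) dx ∧ dy.
  ∂Q/∂x = 2*y
  ∂P/∂y = 2*y - 1
  integrand = ∂Q/∂x - ∂P/∂y = 1.
Integrating over R: integral_0^1 integral_0^1 (1) dx dy = 1.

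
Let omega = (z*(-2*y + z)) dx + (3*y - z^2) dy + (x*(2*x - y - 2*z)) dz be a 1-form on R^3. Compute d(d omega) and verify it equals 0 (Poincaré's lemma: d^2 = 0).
d(d omega) = 0

Step 1: d omega = sum_{i<j} (∂f_j/∂x_i - ∂f_i/∂x_j) dx_i ∧ dx_j:
  coeff of dx ∧ dy: 2*z
  coeff of dx ∧ dz: 4*x + y - 4*z
  coeff of dy ∧ dz: -x + 2*z
Step 2: Apply d again to each 2-form coefficient. The only possible 3-form in R^3 is dx ∧ dy ∧ dz, with coefficient
  ∂(coeff of dy∧dz)/∂x - ∂(coeff of dx∧dz)/∂y + ∂(coeff of dx∧dy)/∂z
  = ∂/∂x (-x + 2*z) - ∂/∂y (4*x + y - 4*z) + ∂/∂z (2*z).
Each of these terms simplifies to sums of mixed partials that cancel in pairs. The result is 0 (by equality of mixed partials for smooth functions — Schwarz / Clairaut).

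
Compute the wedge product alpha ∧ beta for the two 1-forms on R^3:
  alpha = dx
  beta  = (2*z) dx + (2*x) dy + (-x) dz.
alpha ∧ beta = (2*x) dx ∧ dy + (-x) dx ∧ dz

Distribute the wedge, using dx_i ∧ dx_j = -dx_j ∧ dx_i and dx_i ∧ dx_i = 0. For each pair (i, j) with i < j, the coefficient of dx_i ∧ dx_j in alpha ∧ beta is (alpha_i * beta_j - alpha_j * beta_i). Collecting: alpha ∧ beta = (2*x) dx ∧ dy + (-x) dx ∧ dz.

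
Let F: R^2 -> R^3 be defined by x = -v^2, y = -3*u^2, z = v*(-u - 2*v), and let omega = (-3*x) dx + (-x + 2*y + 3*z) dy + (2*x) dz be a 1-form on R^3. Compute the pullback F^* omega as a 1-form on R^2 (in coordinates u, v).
F^* omega = (36*u^3 + 18*u^2*v + 30*u*v^2 + 2*v^3) du + (2*v^2*(u + v)) dv

Using F^*(f dg) = (f ∘ F) d(g ∘ F), substitute each coordinate x_i by F_i(u, v) in f_i, and replace dx_i by d F_i = (∂F_i/∂u) du + (∂F_i/∂v) dv.
  For the x component: f_1(F) = 3*v^2; d F_1 = (0) du + (-2*v) dv
  For the y component: f_2(F) = -6*u^2 - 3*u*v - 5*v^2; d F_2 = (-6*u) du + (0) dv
  For the z component: f_3(F) = -2*v^2; d F_3 = (-v) du + (-u - 4*v) dv
Combining and collecting du, dv coefficients:
  coeff of du: 36*u^3 + 18*u^2*v + 30*u*v^2 + 2*v^3
  coeff of dv: 2*v^2*(u + v)
F^* omega = (36*u^3 + 18*u^2*v + 30*u*v^2 + 2*v^3) du + (2*v^2*(u + v)) dv.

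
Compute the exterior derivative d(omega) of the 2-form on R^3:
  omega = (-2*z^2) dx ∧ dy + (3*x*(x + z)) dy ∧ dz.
d(omega) = (6*x - z) dx ∧ dy ∧ dz

For a 2-form omega = sum_{i<j} g_{ij} dx_i ∧ dx_j, the exterior derivative is
  d(omega) = sum_{i<j} d(g_{ij}) ∧ dx_i ∧ dx_j = sum_{i<j, k} (∂g_{ij}/∂x_k) dx_k ∧ dx_i ∧ dx_j.
Expand each term, using dx_k ∧ dx_i ∧ dx_j = sgn(permutation) dx_{(a)} ∧ dx_{(b)} ∧ dx_{(c)} with (a < b < c) sorted:
  d(-2*z^2) includes (∂/∂z)(-2*z^2) dz = (-4*z) dz, which multiplied by dx ∧ dy gives (-4*z) dx ∧ dy ∧ dz
  d(3*x*(x + z)) includes (∂/∂x)(3*x*(x + z)) dx = (6*x + 3*z) dx, which multiplied by dy ∧ dz gives (6*x + 3*z) dx ∧ dy ∧ dz
Collecting like 3-forms: d(omega) = (6*x - z) dx ∧ dy ∧ dz.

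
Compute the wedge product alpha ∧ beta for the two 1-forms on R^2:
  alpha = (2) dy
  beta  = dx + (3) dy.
alpha ∧ beta = (-2) dx ∧ dy

Distribute the wedge, using dx_i ∧ dx_j = -dx_j ∧ dx_i and dx_i ∧ dx_i = 0. For each pair (i, j) with i < j, the coefficient of dx_i ∧ dx_j in alpha ∧ beta is (alpha_i * beta_j - alpha_j * beta_i). Collecting: alpha ∧ beta = (-2) dx ∧ dy.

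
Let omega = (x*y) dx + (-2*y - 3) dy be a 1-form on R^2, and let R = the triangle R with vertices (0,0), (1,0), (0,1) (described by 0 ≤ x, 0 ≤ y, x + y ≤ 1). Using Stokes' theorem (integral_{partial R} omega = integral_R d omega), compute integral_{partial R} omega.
integral_(partial R) omega = -1/6

Stokes: integral_partial_R omega = integral_R d omega with d omega = (∂Q/∂x - ∂P/∂y) dx ∧ dy.
  ∂Q/∂x = 0
  ∂P/∂y = x
  integrand = ∂Q/∂x - ∂P/∂y = -x.
Integrating over R: integral_0^1 integral_0^{1-x} (-x) dy dx = -1/6.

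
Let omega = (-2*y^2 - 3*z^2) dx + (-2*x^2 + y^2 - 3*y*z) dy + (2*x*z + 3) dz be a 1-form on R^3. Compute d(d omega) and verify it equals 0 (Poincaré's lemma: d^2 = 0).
d(d omega) = 0

Step 1: d omega = sum_{i<j} (∂f_j/∂x_i - ∂f_i/∂x_j) dx_i ∧ dx_j:
  coeff of dx ∧ dy: -4*x + 4*y
  coeff of dx ∧ dz: 8*z
  coeff of dy ∧ dz: 3*y
Step 2: Apply d again to each 2-form coefficient. The only possible 3-form in R^3 is dx ∧ dy ∧ dz, with coefficient
  ∂(coeff of dy∧dz)/∂x - ∂(coeff of dx∧dz)/∂y + ∂(coeff of dx∧dy)/∂z
  = ∂/∂x (3*y) - ∂/∂y (8*z) + ∂/∂z (-4*x + 4*y).
Each of these terms simplifies to sums of mixed partials that cancel in pairs. The result is 0 (by equality of mixed partials for smooth functions — Schwarz / Clairaut).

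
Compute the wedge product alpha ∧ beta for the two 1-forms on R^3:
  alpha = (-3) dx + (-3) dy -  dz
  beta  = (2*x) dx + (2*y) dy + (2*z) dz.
alpha ∧ beta = (6*x - 6*y) dx ∧ dy + (2*x - 6*z) dx ∧ dz + (2*y - 6*z) dy ∧ dz

Distribute the wedge, using dx_i ∧ dx_j = -dx_j ∧ dx_i and dx_i ∧ dx_i = 0. For each pair (i, j) with i < j, the coefficient of dx_i ∧ dx_j in alpha ∧ beta is (alpha_i * beta_j - alpha_j * beta_i). Collecting: alpha ∧ beta = (6*x - 6*y) dx ∧ dy + (2*x - 6*z) dx ∧ dz + (2*y - 6*z) dy ∧ dz.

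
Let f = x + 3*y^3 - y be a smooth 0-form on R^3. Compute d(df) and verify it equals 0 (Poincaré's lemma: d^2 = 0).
d(df) = 0

Step 1: df = sum_i (∂f/∂x_i) dx_i = (1) dx + (9*y^2 - 1) dy + (0) dz.
Step 2: Apply d again. Using the 1-form formula, the coefficient of dx ∧ dy in d(df) is ∂^2 f/∂x ∂y - ∂^2 f/∂y ∂x = (0) - (0) = 0 (equality of mixed partials for smooth f).
Similarly for dx ∧ dz and dy ∧ dz — all coefficients vanish. So d(df) = 0.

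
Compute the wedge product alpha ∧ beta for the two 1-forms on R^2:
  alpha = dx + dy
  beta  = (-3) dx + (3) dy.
alpha ∧ beta = (6) dx ∧ dy

Distribute the wedge, using dx_i ∧ dx_j = -dx_j ∧ dx_i and dx_i ∧ dx_i = 0. For each pair (i, j) with i < j, the coefficient of dx_i ∧ dx_j in alpha ∧ beta is (alpha_i * beta_j - alpha_j * beta_i). Collecting: alpha ∧ beta = (6) dx ∧ dy.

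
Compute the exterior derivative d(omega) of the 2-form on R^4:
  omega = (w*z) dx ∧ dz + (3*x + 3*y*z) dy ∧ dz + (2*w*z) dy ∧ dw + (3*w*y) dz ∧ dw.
d(omega) = (z) dx ∧ dz ∧ dw + (3) dx ∧ dy ∧ dz + (w) dy ∧ dz ∧ dw

For a 2-form omega = sum_{i<j} g_{ij} dx_i ∧ dx_j, the exterior derivative is
  d(omega) = sum_{i<j} d(g_{ij}) ∧ dx_i ∧ dx_j = sum_{i<j, k} (∂g_{ij}/∂x_k) dx_k ∧ dx_i ∧ dx_j.
Expand each term, using dx_k ∧ dx_i ∧ dx_j = sgn(permutation) dx_{(a)} ∧ dx_{(b)} ∧ dx_{(c)} with (a < b < c) sorted:
  d(w*z) includes (∂/∂w)(w*z) dw = (z) dw, which multiplied by dx ∧ dz gives (z) dx ∧ dz ∧ dw
  d(3*x + 3*y*z) includes (∂/∂x)(3*x + 3*y*z) dx = (3) dx, which multiplied by dy ∧ dz gives (3) dx ∧ dy ∧ dz
  d(2*w*z) includes (∂/∂z)(2*w*z) dz = (2*w) dz, which multiplied by dy ∧ dw gives (-2*w) dy ∧ dz ∧ dw
  d(3*w*y) includes (∂/∂y)(3*w*y) dy = (3*w) dy, which multiplied by dz ∧ dw gives (3*w) dy ∧ dz ∧ dw
Collecting like 3-forms: d(omega) = (z) dx ∧ dz ∧ dw + (3) dx ∧ dy ∧ dz + (w) dy ∧ dz ∧ dw.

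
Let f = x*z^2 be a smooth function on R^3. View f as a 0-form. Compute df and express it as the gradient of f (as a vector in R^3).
df = (z^2) dx + (0) dy + (2*x*z) dz; grad f = (z^2, 0, 2*x*z)

For a 0-form f, d f = (∂f/∂x) dx + (∂f/∂y) dy + (∂f/∂z) dz. The components of the vector representation are exactly the entries of grad f in Cartesian coordinates:
  ∂f/∂x = z^2
  ∂f/∂y = 0
  ∂f/∂z = 2*x*z.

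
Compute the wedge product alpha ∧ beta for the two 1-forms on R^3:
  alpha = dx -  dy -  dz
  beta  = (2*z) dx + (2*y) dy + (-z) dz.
alpha ∧ beta = (2*y + 2*z) dx ∧ dy + (z) dx ∧ dz + (2*y + z) dy ∧ dz

Distribute the wedge, using dx_i ∧ dx_j = -dx_j ∧ dx_i and dx_i ∧ dx_i = 0. For each pair (i, j) with i < j, the coefficient of dx_i ∧ dx_j in alpha ∧ beta is (alpha_i * beta_j - alpha_j * beta_i). Collecting: alpha ∧ beta = (2*y + 2*z) dx ∧ dy + (z) dx ∧ dz + (2*y + z) dy ∧ dz.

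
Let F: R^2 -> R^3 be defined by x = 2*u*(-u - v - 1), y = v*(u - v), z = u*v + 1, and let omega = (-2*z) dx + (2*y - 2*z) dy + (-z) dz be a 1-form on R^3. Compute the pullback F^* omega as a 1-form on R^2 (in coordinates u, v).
F^* omega = (8*u^2*v + 3*u*v^2 + 4*u*v + 8*u - 2*v^3 + v + 4) du + (3*u^2*v - 2*u*v^2 + u + 4*v^3 + 4*v) dv

Using F^*(f dg) = (f ∘ F) d(g ∘ F), substitute each coordinate x_i by F_i(u, v) in f_i, and replace dx_i by d F_i = (∂F_i/∂u) du + (∂F_i/∂v) dv.
  For the x component: f_1(F) = -2*u*v - 2; d F_1 = (-4*u - 2*v - 2) du + (-2*u) dv
  For the y component: f_2(F) = -2*v^2 - 2; d F_2 = (v) du + (u - 2*v) dv
  For the z component: f_3(F) = -u*v - 1; d F_3 = (v) du + (u) dv
Combining and collecting du, dv coefficients:
  coeff of du: 8*u^2*v + 3*u*v^2 + 4*u*v + 8*u - 2*v^3 + v + 4
  coeff of dv: 3*u^2*v - 2*u*v^2 + u + 4*v^3 + 4*v
F^* omega = (8*u^2*v + 3*u*v^2 + 4*u*v + 8*u - 2*v^3 + v + 4) du + (3*u^2*v - 2*u*v^2 + u + 4*v^3 + 4*v) dv.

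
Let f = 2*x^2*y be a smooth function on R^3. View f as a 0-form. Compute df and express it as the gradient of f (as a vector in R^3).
df = (4*x*y) dx + (2*x^2) dy + (0) dz; grad f = (4*x*y, 2*x^2, 0)

For a 0-form f, d f = (∂f/∂x) dx + (∂f/∂y) dy + (∂f/∂z) dz. The components of the vector representation are exactly the entries of grad f in Cartesian coordinates:
  ∂f/∂x = 4*x*y
  ∂f/∂y = 2*x^2
  ∂f/∂z = 0.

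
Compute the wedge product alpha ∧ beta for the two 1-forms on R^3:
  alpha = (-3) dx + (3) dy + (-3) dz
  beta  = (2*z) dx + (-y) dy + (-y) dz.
alpha ∧ beta = (3*y - 6*z) dx ∧ dy + (3*y + 6*z) dx ∧ dz + (-6*y) dy ∧ dz

Distribute the wedge, using dx_i ∧ dx_j = -dx_j ∧ dx_i and dx_i ∧ dx_i = 0. For each pair (i, j) with i < j, the coefficient of dx_i ∧ dx_j in alpha ∧ beta is (alpha_i * beta_j - alpha_j * beta_i). Collecting: alpha ∧ beta = (3*y - 6*z) dx ∧ dy + (3*y + 6*z) dx ∧ dz + (-6*y) dy ∧ dz.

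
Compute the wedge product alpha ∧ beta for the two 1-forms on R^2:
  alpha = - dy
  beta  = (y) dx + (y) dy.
alpha ∧ beta = (y) dx ∧ dy

Distribute the wedge, using dx_i ∧ dx_j = -dx_j ∧ dx_i and dx_i ∧ dx_i = 0. For each pair (i, j) with i < j, the coefficient of dx_i ∧ dx_j in alpha ∧ beta is (alpha_i * beta_j - alpha_j * beta_i). Collecting: alpha ∧ beta = (y) dx ∧ dy.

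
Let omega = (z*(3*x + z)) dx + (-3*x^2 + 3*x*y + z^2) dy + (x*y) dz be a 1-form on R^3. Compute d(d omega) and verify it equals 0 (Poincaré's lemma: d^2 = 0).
d(d omega) = 0

Step 1: d omega = sum_{i<j} (∂f_j/∂x_i - ∂f_i/∂x_j) dx_i ∧ dx_j:
  coeff of dx ∧ dy: -6*x + 3*y
  coeff of dx ∧ dz: -3*x + y - 2*z
  coeff of dy ∧ dz: x - 2*z
Step 2: Apply d again to each 2-form coefficient. The only possible 3-form in R^3 is dx ∧ dy ∧ dz, with coefficient
  ∂(coeff of dy∧dz)/∂x - ∂(coeff of dx∧dz)/∂y + ∂(coeff of dx∧dy)/∂z
  = ∂/∂x (x - 2*z) - ∂/∂y (-3*x + y - 2*z) + ∂/∂z (-6*x + 3*y).
Each of these terms simplifies to sums of mixed partials that cancel in pairs. The result is 0 (by equality of mixed partials for smooth functions — Schwarz / Clairaut).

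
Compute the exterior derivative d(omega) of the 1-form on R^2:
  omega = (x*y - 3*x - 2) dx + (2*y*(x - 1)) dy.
d(omega) = (-x + 2*y) dx ∧ dy

For a 1-form omega = sum_i f_i dx_i, the exterior derivative is
  d(omega) = sum_{i < j} (∂f_j/∂x_i - ∂f_i/∂x_j) dx_i ∧ dx_j.
  coefficient of dx ∧ dy: ∂f_2/∂x - ∂f_1/∂y = ∂(2*y*(x - 1))/∂x - ∂(x*y - 3*x - 2)/∂y = -x + 2*y
Assembling: d(omega) = (-x + 2*y) dx ∧ dy.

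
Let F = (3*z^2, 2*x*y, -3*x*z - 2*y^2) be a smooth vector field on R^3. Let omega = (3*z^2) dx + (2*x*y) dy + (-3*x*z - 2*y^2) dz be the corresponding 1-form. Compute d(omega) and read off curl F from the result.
d(omega) = (-4*y) dy ∧ dz + (9*z) dz ∧ dx + (2*y) dx ∧ dy; curl F = (-4*y, 9*z, 2*y)

d omega = sum_{i<j} (∂f_j/∂x_i - ∂f_i/∂x_j) dx_i ∧ dx_j. Under the identification (dy ∧ dz, dz ∧ dx, dx ∧ dy) ↔ (e_x, e_y, e_z), the coefficients are exactly the components of curl F. Compute:
  ∂R/∂y - ∂Q/∂z = (-4*y) - (0) = -4*y
  ∂P/∂z - ∂R/∂x = (6*z) - (-3*z) = 9*z
  ∂Q/∂x - ∂P/∂y = (2*y) - (0) = 2*y.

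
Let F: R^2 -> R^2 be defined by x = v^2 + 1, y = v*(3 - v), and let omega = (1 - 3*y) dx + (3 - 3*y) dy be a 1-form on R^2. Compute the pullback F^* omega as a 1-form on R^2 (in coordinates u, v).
F^* omega = (9*v^2 - 31*v + 9) dv

Using F^*(f dg) = (f ∘ F) d(g ∘ F), substitute each coordinate x_i by F_i(u, v) in f_i, and replace dx_i by d F_i = (∂F_i/∂u) du + (∂F_i/∂v) dv.
  For the x component: f_1(F) = 3*v^2 - 9*v + 1; d F_1 = (0) du + (2*v) dv
  For the y component: f_2(F) = 3*v^2 - 9*v + 3; d F_2 = (0) du + (3 - 2*v) dv
Combining and collecting du, dv coefficients:
  coeff of du: 0
  coeff of dv: 9*v^2 - 31*v + 9
F^* omega = (9*v^2 - 31*v + 9) dv.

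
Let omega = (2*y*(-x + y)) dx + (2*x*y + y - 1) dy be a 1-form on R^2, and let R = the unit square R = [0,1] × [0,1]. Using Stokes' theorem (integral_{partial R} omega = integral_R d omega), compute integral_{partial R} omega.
integral_(partial R) omega = 0

Stokes: integral_partial_R omega = integral_R d omega with d omega = (∂Q/∂x - ∂P/∂y) dx ∧ dy.
  ∂Q/∂x = 2*y
  ∂P/∂y = -2*x + 4*y
  integrand = ∂Q/∂x - ∂P/∂y = 2*x - 2*y.
Integrating over R: integral_0^1 integral_0^1 (2*x - 2*y) dx dy = 0.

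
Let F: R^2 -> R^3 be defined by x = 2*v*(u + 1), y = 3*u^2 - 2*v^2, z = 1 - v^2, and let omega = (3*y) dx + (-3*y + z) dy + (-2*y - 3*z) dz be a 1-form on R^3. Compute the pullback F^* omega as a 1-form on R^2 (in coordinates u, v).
F^* omega = (-54*u^3 + 18*u^2*v + 30*u*v^2 + 6*u - 12*v^3) du + (18*u^3 + 48*u^2*v + 18*u^2 - 12*u*v^2 - 34*v^3 - 12*v^2 + 2*v) dv

Using F^*(f dg) = (f ∘ F) d(g ∘ F), substitute each coordinate x_i by F_i(u, v) in f_i, and replace dx_i by d F_i = (∂F_i/∂u) du + (∂F_i/∂v) dv.
  For the x component: f_1(F) = 9*u^2 - 6*v^2; d F_1 = (2*v) du + (2*u + 2) dv
  For the y component: f_2(F) = -9*u^2 + 5*v^2 + 1; d F_2 = (6*u) du + (-4*v) dv
  For the z component: f_3(F) = -6*u^2 + 7*v^2 - 3; d F_3 = (0) du + (-2*v) dv
Combining and collecting du, dv coefficients:
  coeff of du: -54*u^3 + 18*u^2*v + 30*u*v^2 + 6*u - 12*v^3
  coeff of dv: 18*u^3 + 48*u^2*v + 18*u^2 - 12*u*v^2 - 34*v^3 - 12*v^2 + 2*v
F^* omega = (-54*u^3 + 18*u^2*v + 30*u*v^2 + 6*u - 12*v^3) du + (18*u^3 + 48*u^2*v + 18*u^2 - 12*u*v^2 - 34*v^3 - 12*v^2 + 2*v) dv.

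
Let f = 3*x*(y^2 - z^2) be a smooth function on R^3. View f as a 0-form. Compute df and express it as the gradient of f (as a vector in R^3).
df = (3*y^2 - 3*z^2) dx + (6*x*y) dy + (-6*x*z) dz; grad f = (3*y^2 - 3*z^2, 6*x*y, -6*x*z)

For a 0-form f, d f = (∂f/∂x) dx + (∂f/∂y) dy + (∂f/∂z) dz. The components of the vector representation are exactly the entries of grad f in Cartesian coordinates:
  ∂f/∂x = 3*y^2 - 3*z^2
  ∂f/∂y = 6*x*y
  ∂f/∂z = -6*x*z.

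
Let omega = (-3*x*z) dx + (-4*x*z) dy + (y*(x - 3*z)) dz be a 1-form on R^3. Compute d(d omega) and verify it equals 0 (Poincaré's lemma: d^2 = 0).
d(d omega) = 0

Step 1: d omega = sum_{i<j} (∂f_j/∂x_i - ∂f_i/∂x_j) dx_i ∧ dx_j:
  coeff of dx ∧ dy: -4*z
  coeff of dx ∧ dz: 3*x + y
  coeff of dy ∧ dz: 5*x - 3*z
Step 2: Apply d again to each 2-form coefficient. The only possible 3-form in R^3 is dx ∧ dy ∧ dz, with coefficient
  ∂(coeff of dy∧dz)/∂x - ∂(coeff of dx∧dz)/∂y + ∂(coeff of dx∧dy)/∂z
  = ∂/∂x (5*x - 3*z) - ∂/∂y (3*x + y) + ∂/∂z (-4*z).
Each of these terms simplifies to sums of mixed partials that cancel in pairs. The result is 0 (by equality of mixed partials for smooth functions — Schwarz / Clairaut).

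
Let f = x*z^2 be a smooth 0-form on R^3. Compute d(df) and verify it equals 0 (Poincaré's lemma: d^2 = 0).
d(df) = 0

Step 1: df = sum_i (∂f/∂x_i) dx_i = (z^2) dx + (0) dy + (2*x*z) dz.
Step 2: Apply d again. Using the 1-form formula, the coefficient of dx ∧ dy in d(df) is ∂^2 f/∂x ∂y - ∂^2 f/∂y ∂x = (0) - (0) = 0 (equality of mixed partials for smooth f).
Similarly for dx ∧ dz and dy ∧ dz — all coefficients vanish. So d(df) = 0.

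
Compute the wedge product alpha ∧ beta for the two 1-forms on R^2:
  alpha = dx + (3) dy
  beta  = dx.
alpha ∧ beta = (-3) dx ∧ dy

Distribute the wedge, using dx_i ∧ dx_j = -dx_j ∧ dx_i and dx_i ∧ dx_i = 0. For each pair (i, j) with i < j, the coefficient of dx_i ∧ dx_j in alpha ∧ beta is (alpha_i * beta_j - alpha_j * beta_i). Collecting: alpha ∧ beta = (-3) dx ∧ dy.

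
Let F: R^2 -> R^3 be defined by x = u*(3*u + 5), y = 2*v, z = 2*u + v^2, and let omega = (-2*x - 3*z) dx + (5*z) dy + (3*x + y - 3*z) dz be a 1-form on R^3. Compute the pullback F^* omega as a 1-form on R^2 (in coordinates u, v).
F^* omega = (-36*u^3 - 108*u^2 - 18*u*v^2 - 62*u - 21*v^2 + 4*v) du + (18*u^2*v + 18*u*v + 20*u - 6*v^3 + 14*v^2) dv

Using F^*(f dg) = (f ∘ F) d(g ∘ F), substitute each coordinate x_i by F_i(u, v) in f_i, and replace dx_i by d F_i = (∂F_i/∂u) du + (∂F_i/∂v) dv.
  For the x component: f_1(F) = -6*u^2 - 16*u - 3*v^2; d F_1 = (6*u + 5) du + (0) dv
  For the y component: f_2(F) = 10*u + 5*v^2; d F_2 = (0) du + (2) dv
  For the z component: f_3(F) = 9*u^2 + 9*u - 3*v^2 + 2*v; d F_3 = (2) du + (2*v) dv
Combining and collecting du, dv coefficients:
  coeff of du: -36*u^3 - 108*u^2 - 18*u*v^2 - 62*u - 21*v^2 + 4*v
  coeff of dv: 18*u^2*v + 18*u*v + 20*u - 6*v^3 + 14*v^2
F^* omega = (-36*u^3 - 108*u^2 - 18*u*v^2 - 62*u - 21*v^2 + 4*v) du + (18*u^2*v + 18*u*v + 20*u - 6*v^3 + 14*v^2) dv.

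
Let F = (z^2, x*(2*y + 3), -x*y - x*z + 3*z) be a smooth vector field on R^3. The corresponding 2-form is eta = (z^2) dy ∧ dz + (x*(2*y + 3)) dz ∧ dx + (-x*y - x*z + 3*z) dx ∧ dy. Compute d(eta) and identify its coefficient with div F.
d(eta) = (x + 3) dx ∧ dy ∧ dz; div F = x + 3

For a 2-form in R^3 of the form above, applying d gives a 3-form with coefficient ∂P/∂x + ∂Q/∂y + ∂R/∂z:
  ∂P/∂x = 0
  ∂Q/∂y = 2*x
  ∂R/∂z = 3 - x
Sum = x + 3, which is exactly div F.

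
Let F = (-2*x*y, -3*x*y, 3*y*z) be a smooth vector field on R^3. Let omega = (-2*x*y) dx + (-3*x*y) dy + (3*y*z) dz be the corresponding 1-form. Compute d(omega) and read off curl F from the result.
d(omega) = (3*z) dy ∧ dz + (0) dz ∧ dx + (2*x - 3*y) dx ∧ dy; curl F = (3*z, 0, 2*x - 3*y)

d omega = sum_{i<j} (∂f_j/∂x_i - ∂f_i/∂x_j) dx_i ∧ dx_j. Under the identification (dy ∧ dz, dz ∧ dx, dx ∧ dy) ↔ (e_x, e_y, e_z), the coefficients are exactly the components of curl F. Compute:
  ∂R/∂y - ∂Q/∂z = (3*z) - (0) = 3*z
  ∂P/∂z - ∂R/∂x = (0) - (0) = 0
  ∂Q/∂x - ∂P/∂y = (-3*y) - (-2*x) = 2*x - 3*y.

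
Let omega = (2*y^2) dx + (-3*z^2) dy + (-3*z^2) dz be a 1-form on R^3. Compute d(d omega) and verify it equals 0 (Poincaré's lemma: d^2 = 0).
d(d omega) = 0

Step 1: d omega = sum_{i<j} (∂f_j/∂x_i - ∂f_i/∂x_j) dx_i ∧ dx_j:
  coeff of dx ∧ dy: -4*y
  coeff of dx ∧ dz: 0
  coeff of dy ∧ dz: 6*z
Step 2: Apply d again to each 2-form coefficient. The only possible 3-form in R^3 is dx ∧ dy ∧ dz, with coefficient
  ∂(coeff of dy∧dz)/∂x - ∂(coeff of dx∧dz)/∂y + ∂(coeff of dx∧dy)/∂z
  = ∂/∂x (6*z) - ∂/∂y (0) + ∂/∂z (-4*y).
Each of these terms simplifies to sums of mixed partials that cancel in pairs. The result is 0 (by equality of mixed partials for smooth functions — Schwarz / Clairaut).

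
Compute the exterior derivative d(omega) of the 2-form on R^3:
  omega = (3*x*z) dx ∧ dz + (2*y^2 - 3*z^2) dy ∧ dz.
d(omega) = 0

For a 2-form omega = sum_{i<j} g_{ij} dx_i ∧ dx_j, the exterior derivative is
  d(omega) = sum_{i<j} d(g_{ij}) ∧ dx_i ∧ dx_j = sum_{i<j, k} (∂g_{ij}/∂x_k) dx_k ∧ dx_i ∧ dx_j.
Expand each term, using dx_k ∧ dx_i ∧ dx_j = sgn(permutation) dx_{(a)} ∧ dx_{(b)} ∧ dx_{(c)} with (a < b < c) sorted:

Collecting like 3-forms: d(omega) = 0.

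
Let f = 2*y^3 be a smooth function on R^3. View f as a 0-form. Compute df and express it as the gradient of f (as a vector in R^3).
df = (0) dx + (6*y^2) dy + (0) dz; grad f = (0, 6*y^2, 0)

For a 0-form f, d f = (∂f/∂x) dx + (∂f/∂y) dy + (∂f/∂z) dz. The components of the vector representation are exactly the entries of grad f in Cartesian coordinates:
  ∂f/∂x = 0
  ∂f/∂y = 6*y^2
  ∂f/∂z = 0.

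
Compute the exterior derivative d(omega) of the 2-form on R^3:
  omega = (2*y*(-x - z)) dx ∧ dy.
d(omega) = (-2*y) dx ∧ dy ∧ dz

For a 2-form omega = sum_{i<j} g_{ij} dx_i ∧ dx_j, the exterior derivative is
  d(omega) = sum_{i<j} d(g_{ij}) ∧ dx_i ∧ dx_j = sum_{i<j, k} (∂g_{ij}/∂x_k) dx_k ∧ dx_i ∧ dx_j.
Expand each term, using dx_k ∧ dx_i ∧ dx_j = sgn(permutation) dx_{(a)} ∧ dx_{(b)} ∧ dx_{(c)} with (a < b < c) sorted:
  d(2*y*(-x - z)) includes (∂/∂z)(2*y*(-x - z)) dz = (-2*y) dz, which multiplied by dx ∧ dy gives (-2*y) dx ∧ dy ∧ dz
Collecting like 3-forms: d(omega) = (-2*y) dx ∧ dy ∧ dz.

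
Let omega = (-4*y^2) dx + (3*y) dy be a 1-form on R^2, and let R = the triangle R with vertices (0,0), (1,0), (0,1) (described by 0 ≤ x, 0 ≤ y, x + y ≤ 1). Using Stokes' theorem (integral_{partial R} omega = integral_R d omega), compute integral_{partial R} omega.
integral_(partial R) omega = 4/3

Stokes: integral_partial_R omega = integral_R d omega with d omega = (∂Q/∂x - ∂P/∂y) dx ∧ dy.
  ∂Q/∂x = 0
  ∂P/∂y = -8*y
  integrand = ∂Q/∂x - ∂P/∂y = 8*y.
Integrating over R: integral_0^1 integral_0^{1-x} (8*y) dy dx = 4/3.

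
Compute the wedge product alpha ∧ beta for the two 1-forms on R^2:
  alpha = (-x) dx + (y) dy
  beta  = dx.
alpha ∧ beta = (-y) dx ∧ dy

Distribute the wedge, using dx_i ∧ dx_j = -dx_j ∧ dx_i and dx_i ∧ dx_i = 0. For each pair (i, j) with i < j, the coefficient of dx_i ∧ dx_j in alpha ∧ beta is (alpha_i * beta_j - alpha_j * beta_i). Collecting: alpha ∧ beta = (-y) dx ∧ dy.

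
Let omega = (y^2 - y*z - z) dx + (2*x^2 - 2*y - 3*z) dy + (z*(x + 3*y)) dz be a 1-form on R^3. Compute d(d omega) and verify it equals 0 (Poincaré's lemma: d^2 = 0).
d(d omega) = 0

Step 1: d omega = sum_{i<j} (∂f_j/∂x_i - ∂f_i/∂x_j) dx_i ∧ dx_j:
  coeff of dx ∧ dy: 4*x - 2*y + z
  coeff of dx ∧ dz: y + z + 1
  coeff of dy ∧ dz: 3*z + 3
Step 2: Apply d again to each 2-form coefficient. The only possible 3-form in R^3 is dx ∧ dy ∧ dz, with coefficient
  ∂(coeff of dy∧dz)/∂x - ∂(coeff of dx∧dz)/∂y + ∂(coeff of dx∧dy)/∂z
  = ∂/∂x (3*z + 3) - ∂/∂y (y + z + 1) + ∂/∂z (4*x - 2*y + z).
Each of these terms simplifies to sums of mixed partials that cancel in pairs. The result is 0 (by equality of mixed partials for smooth functions — Schwarz / Clairaut).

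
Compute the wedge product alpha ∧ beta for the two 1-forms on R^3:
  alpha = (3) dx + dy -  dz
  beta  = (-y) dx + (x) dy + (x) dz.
alpha ∧ beta = (3*x + y) dx ∧ dy + (3*x - y) dx ∧ dz + (2*x) dy ∧ dz

Distribute the wedge, using dx_i ∧ dx_j = -dx_j ∧ dx_i and dx_i ∧ dx_i = 0. For each pair (i, j) with i < j, the coefficient of dx_i ∧ dx_j in alpha ∧ beta is (alpha_i * beta_j - alpha_j * beta_i). Collecting: alpha ∧ beta = (3*x + y) dx ∧ dy + (3*x - y) dx ∧ dz + (2*x) dy ∧ dz.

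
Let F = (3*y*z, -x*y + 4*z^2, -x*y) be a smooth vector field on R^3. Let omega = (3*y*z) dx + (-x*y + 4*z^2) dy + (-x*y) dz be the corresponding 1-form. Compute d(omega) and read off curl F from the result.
d(omega) = (-x - 8*z) dy ∧ dz + (4*y) dz ∧ dx + (-y - 3*z) dx ∧ dy; curl F = (-x - 8*z, 4*y, -y - 3*z)

d omega = sum_{i<j} (∂f_j/∂x_i - ∂f_i/∂x_j) dx_i ∧ dx_j. Under the identification (dy ∧ dz, dz ∧ dx, dx ∧ dy) ↔ (e_x, e_y, e_z), the coefficients are exactly the components of curl F. Compute:
  ∂R/∂y - ∂Q/∂z = (-x) - (8*z) = -x - 8*z
  ∂P/∂z - ∂R/∂x = (3*y) - (-y) = 4*y
  ∂Q/∂x - ∂P/∂y = (-y) - (3*z) = -y - 3*z.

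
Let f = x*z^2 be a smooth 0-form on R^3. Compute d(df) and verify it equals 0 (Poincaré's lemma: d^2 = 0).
d(df) = 0

Step 1: df = sum_i (∂f/∂x_i) dx_i = (z^2) dx + (0) dy + (2*x*z) dz.
Step 2: Apply d again. Using the 1-form formula, the coefficient of dx ∧ dy in d(df) is ∂^2 f/∂x ∂y - ∂^2 f/∂y ∂x = (0) - (0) = 0 (equality of mixed partials for smooth f).
Similarly for dx ∧ dz and dy ∧ dz — all coefficients vanish. So d(df) = 0.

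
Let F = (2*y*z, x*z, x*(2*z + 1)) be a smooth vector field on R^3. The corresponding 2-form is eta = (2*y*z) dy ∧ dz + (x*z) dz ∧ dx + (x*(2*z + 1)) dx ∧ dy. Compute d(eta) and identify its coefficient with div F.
d(eta) = (2*x) dx ∧ dy ∧ dz; div F = 2*x

For a 2-form in R^3 of the form above, applying d gives a 3-form with coefficient ∂P/∂x + ∂Q/∂y + ∂R/∂z:
  ∂P/∂x = 0
  ∂Q/∂y = 0
  ∂R/∂z = 2*x
Sum = 2*x, which is exactly div F.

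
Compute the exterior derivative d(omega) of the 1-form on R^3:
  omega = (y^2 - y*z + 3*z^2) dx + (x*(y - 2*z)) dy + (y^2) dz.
d(omega) = (-y - z) dx ∧ dy + (y - 6*z) dx ∧ dz + (2*x + 2*y) dy ∧ dz

For a 1-form omega = sum_i f_i dx_i, the exterior derivative is
  d(omega) = sum_{i < j} (∂f_j/∂x_i - ∂f_i/∂x_j) dx_i ∧ dx_j.
  coefficient of dx ∧ dy: ∂f_2/∂x - ∂f_1/∂y = ∂(x*(y - 2*z))/∂x - ∂(y^2 - y*z + 3*z^2)/∂y = -y - z
  coefficient of dx ∧ dz: ∂f_3/∂x - ∂f_1/∂z = ∂(y^2)/∂x - ∂(y^2 - y*z + 3*z^2)/∂z = y - 6*z
  coefficient of dy ∧ dz: ∂f_3/∂y - ∂f_2/∂z = ∂(y^2)/∂y - ∂(x*(y - 2*z))/∂z = 2*x + 2*y
Assembling: d(omega) = (-y - z) dx ∧ dy + (y - 6*z) dx ∧ dz + (2*x + 2*y) dy ∧ dz.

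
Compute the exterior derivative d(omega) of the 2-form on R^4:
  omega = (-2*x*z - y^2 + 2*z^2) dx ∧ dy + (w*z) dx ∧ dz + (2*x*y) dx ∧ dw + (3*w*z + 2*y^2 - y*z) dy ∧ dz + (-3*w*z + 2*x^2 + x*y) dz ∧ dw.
d(omega) = (-2*x + 4*z) dx ∧ dy ∧ dz + (4*x + y + z) dx ∧ dz ∧ dw + (-2*x) dx ∧ dy ∧ dw + (x + 3*z) dy ∧ dz ∧ dw

For a 2-form omega = sum_{i<j} g_{ij} dx_i ∧ dx_j, the exterior derivative is
  d(omega) = sum_{i<j} d(g_{ij}) ∧ dx_i ∧ dx_j = sum_{i<j, k} (∂g_{ij}/∂x_k) dx_k ∧ dx_i ∧ dx_j.
Expand each term, using dx_k ∧ dx_i ∧ dx_j = sgn(permutation) dx_{(a)} ∧ dx_{(b)} ∧ dx_{(c)} with (a < b < c) sorted:
  d(-2*x*z - y^2 + 2*z^2) includes (∂/∂z)(-2*x*z - y^2 + 2*z^2) dz = (-2*x + 4*z) dz, which multiplied by dx ∧ dy gives (-2*x + 4*z) dx ∧ dy ∧ dz
  d(w*z) includes (∂/∂w)(w*z) dw = (z) dw, which multiplied by dx ∧ dz gives (z) dx ∧ dz ∧ dw
  d(2*x*y) includes (∂/∂y)(2*x*y) dy = (2*x) dy, which multiplied by dx ∧ dw gives (-2*x) dx ∧ dy ∧ dw
  d(3*w*z + 2*y^2 - y*z) includes (∂/∂w)(3*w*z + 2*y^2 - y*z) dw = (3*z) dw, which multiplied by dy ∧ dz gives (3*z) dy ∧ dz ∧ dw
  d(-3*w*z + 2*x^2 + x*y) includes (∂/∂x)(-3*w*z + 2*x^2 + x*y) dx = (4*x + y) dx, which multiplied by dz ∧ dw gives (4*x + y) dx ∧ dz ∧ dw
  d(-3*w*z + 2*x^2 + x*y) includes (∂/∂y)(-3*w*z + 2*x^2 + x*y) dy = (x) dy, which multiplied by dz ∧ dw gives (x) dy ∧ dz ∧ dw
Collecting like 3-forms: d(omega) = (-2*x + 4*z) dx ∧ dy ∧ dz + (4*x + y + z) dx ∧ dz ∧ dw + (-2*x) dx ∧ dy ∧ dw + (x + 3*z) dy ∧ dz ∧ dw.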